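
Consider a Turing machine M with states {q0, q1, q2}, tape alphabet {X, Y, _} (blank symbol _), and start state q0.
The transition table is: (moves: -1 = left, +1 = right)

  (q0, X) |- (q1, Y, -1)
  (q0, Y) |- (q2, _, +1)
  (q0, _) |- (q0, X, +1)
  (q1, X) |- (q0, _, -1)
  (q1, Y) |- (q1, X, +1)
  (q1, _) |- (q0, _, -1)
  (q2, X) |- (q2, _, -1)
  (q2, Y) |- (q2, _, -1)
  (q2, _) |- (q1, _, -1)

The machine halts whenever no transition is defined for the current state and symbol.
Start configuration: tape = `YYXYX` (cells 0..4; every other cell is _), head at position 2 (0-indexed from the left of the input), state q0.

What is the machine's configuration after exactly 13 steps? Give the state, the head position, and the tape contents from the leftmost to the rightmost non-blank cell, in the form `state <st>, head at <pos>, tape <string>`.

state q0, head at -1, tape Y_Y

q0 | _YY[X]YX   read X → write Y, move -1, go to q1
q1 | _Y[Y]YYX   read Y → write X, move +1, go to q1
q1 | _YX[Y]YX   read Y → write X, move +1, go to q1
q1 | _YXX[Y]X   read Y → write X, move +1, go to q1
q1 | _YXXX[X]   read X → write _, move -1, go to q0
q0 | _YXX[X]_   read X → write Y, move -1, go to q1
q1 | _YX[X]Y_   read X → write _, move -1, go to q0
q0 | _Y[X]_Y_   read X → write Y, move -1, go to q1
q1 | _[Y]Y_Y_   read Y → write X, move +1, go to q1
q1 | _X[Y]_Y_   read Y → write X, move +1, go to q1
q1 | _XX[_]Y_   read _ → write _, move -1, go to q0
q0 | _X[X]_Y_   read X → write Y, move -1, go to q1
q1 | _[X]Y_Y_   read X → write _, move -1, go to q0
q0 | [_]_Y_Y_
After 13 steps: state q0, head at -1, tape Y_Y.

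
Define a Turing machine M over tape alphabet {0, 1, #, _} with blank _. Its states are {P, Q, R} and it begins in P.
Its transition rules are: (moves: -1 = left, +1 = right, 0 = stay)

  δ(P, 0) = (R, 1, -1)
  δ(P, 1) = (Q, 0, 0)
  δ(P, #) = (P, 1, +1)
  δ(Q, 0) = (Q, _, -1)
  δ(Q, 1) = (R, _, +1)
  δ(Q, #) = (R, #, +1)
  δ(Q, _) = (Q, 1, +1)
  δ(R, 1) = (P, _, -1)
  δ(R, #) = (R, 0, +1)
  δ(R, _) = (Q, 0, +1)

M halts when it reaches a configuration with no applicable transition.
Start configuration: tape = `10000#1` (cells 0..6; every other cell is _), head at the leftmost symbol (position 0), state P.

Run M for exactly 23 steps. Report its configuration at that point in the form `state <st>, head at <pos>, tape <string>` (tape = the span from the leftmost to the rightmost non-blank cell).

P | _[1]0000#1   read 1 → write 0, move 0, go to Q
Q | _[0]0000#1   read 0 → write _, move -1, go to Q
Q | [_]_0000#1   read _ → write 1, move +1, go to Q
Q | 1[_]0000#1   read _ → write 1, move +1, go to Q
Q | 11[0]000#1   read 0 → write _, move -1, go to Q
Q | 1[1]_000#1   read 1 → write _, move +1, go to R
R | 1_[_]000#1   read _ → write 0, move +1, go to Q
Q | 1_0[0]00#1   read 0 → write _, move -1, go to Q
Q | 1_[0]_00#1   read 0 → write _, move -1, go to Q
Q | 1[_]__00#1   read _ → write 1, move +1, go to Q
Q | 11[_]_00#1   read _ → write 1, move +1, go to Q
Q | 111[_]00#1   read _ → write 1, move +1, go to Q
Q | 1111[0]0#1   read 0 → write _, move -1, go to Q
Q | 111[1]_0#1   read 1 → write _, move +1, go to R
R | 111_[_]0#1   read _ → write 0, move +1, go to Q
Q | 111_0[0]#1   read 0 → write _, move -1, go to Q
Q | 111_[0]_#1   read 0 → write _, move -1, go to Q
Q | 111[_]__#1   read _ → write 1, move +1, go to Q
Q | 1111[_]_#1   read _ → write 1, move +1, go to Q
Q | 11111[_]#1   read _ → write 1, move +1, go to Q
Q | 111111[#]1   read # → write #, move +1, go to R
R | 111111#[1]   read 1 → write _, move -1, go to P
P | 111111[#]_   read # → write 1, move +1, go to P
P | 1111111[_]
After 23 steps: state P, head at 6, tape 1111111.

state P, head at 6, tape 1111111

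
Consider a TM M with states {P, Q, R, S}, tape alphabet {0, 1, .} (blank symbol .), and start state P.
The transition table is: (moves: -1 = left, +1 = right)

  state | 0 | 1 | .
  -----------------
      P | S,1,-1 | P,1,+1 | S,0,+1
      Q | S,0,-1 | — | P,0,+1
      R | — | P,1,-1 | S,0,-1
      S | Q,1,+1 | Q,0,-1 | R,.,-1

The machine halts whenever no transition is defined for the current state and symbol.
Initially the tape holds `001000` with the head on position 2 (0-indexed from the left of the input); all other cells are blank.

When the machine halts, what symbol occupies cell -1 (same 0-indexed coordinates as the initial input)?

state=P head=2 tape=.00[1]000   (P,1)→(P,1,+1)
state=P head=3 tape=.001[0]00   (P,0)→(S,1,-1)
state=S head=2 tape=.00[1]100   (S,1)→(Q,0,-1)
state=Q head=1 tape=.0[0]0100   (Q,0)→(S,0,-1)
state=S head=0 tape=.[0]00100   (S,0)→(Q,1,+1)
state=Q head=1 tape=.1[0]0100   (Q,0)→(S,0,-1)
state=S head=0 tape=.[1]00100   (S,1)→(Q,0,-1)
state=Q head=-1 tape=[.]000100   (Q,.)→(P,0,+1)
state=P head=0 tape=0[0]00100   (P,0)→(S,1,-1)
state=S head=-1 tape=[0]100100   (S,0)→(Q,1,+1)
state=Q head=0 tape=1[1]00100
Cell -1 holds 1 when M halts.

1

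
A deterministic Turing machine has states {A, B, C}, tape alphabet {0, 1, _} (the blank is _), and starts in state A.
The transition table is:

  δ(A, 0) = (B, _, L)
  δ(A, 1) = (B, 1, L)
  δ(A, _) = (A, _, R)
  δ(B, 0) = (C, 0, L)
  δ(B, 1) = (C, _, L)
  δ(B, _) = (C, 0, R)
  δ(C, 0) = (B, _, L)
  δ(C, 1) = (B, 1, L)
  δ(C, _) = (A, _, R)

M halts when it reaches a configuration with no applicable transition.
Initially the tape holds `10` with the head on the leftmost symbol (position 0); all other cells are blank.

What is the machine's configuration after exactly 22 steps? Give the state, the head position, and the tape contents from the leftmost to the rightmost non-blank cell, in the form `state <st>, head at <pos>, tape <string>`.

A | ___[1]0   read 1 → write 1, move L, go to B
B | __[_]10   read _ → write 0, move R, go to C
C | __0[1]0   read 1 → write 1, move L, go to B
B | __[0]10   read 0 → write 0, move L, go to C
C | _[_]010   read _ → write _, move R, go to A
A | __[0]10   read 0 → write _, move L, go to B
B | _[_]_10   read _ → write 0, move R, go to C
C | _0[_]10   read _ → write _, move R, go to A
A | _0_[1]0   read 1 → write 1, move L, go to B
B | _0[_]10   read _ → write 0, move R, go to C
C | _00[1]0   read 1 → write 1, move L, go to B
B | _0[0]10   read 0 → write 0, move L, go to C
C | _[0]010   read 0 → write _, move L, go to B
B | [_]_010   read _ → write 0, move R, go to C
C | 0[_]010   read _ → write _, move R, go to A
A | 0_[0]10   read 0 → write _, move L, go to B
B | 0[_]_10   read _ → write 0, move R, go to C
C | 00[_]10   read _ → write _, move R, go to A
A | 00_[1]0   read 1 → write 1, move L, go to B
B | 00[_]10   read _ → write 0, move R, go to C
C | 000[1]0   read 1 → write 1, move L, go to B
B | 00[0]10   read 0 → write 0, move L, go to C
C | 0[0]010
After 22 steps: state C, head at -2, tape 00010.

state C, head at -2, tape 00010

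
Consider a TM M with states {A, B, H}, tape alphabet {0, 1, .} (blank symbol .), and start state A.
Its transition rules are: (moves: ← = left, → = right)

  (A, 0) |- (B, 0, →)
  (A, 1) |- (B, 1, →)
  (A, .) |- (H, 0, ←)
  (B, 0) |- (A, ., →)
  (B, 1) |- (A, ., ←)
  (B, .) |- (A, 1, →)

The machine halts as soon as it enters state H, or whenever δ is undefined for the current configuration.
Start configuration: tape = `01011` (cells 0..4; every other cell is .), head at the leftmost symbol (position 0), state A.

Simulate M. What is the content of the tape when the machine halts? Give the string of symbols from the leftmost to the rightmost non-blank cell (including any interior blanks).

A | [0]1011..   read 0 → write 0, move →, go to B
B | 0[1]011..   read 1 → write ., move ←, go to A
A | [0].011..   read 0 → write 0, move →, go to B
B | 0[.]011..   read . → write 1, move →, go to A
A | 01[0]11..   read 0 → write 0, move →, go to B
B | 010[1]1..   read 1 → write ., move ←, go to A
A | 01[0].1..   read 0 → write 0, move →, go to B
B | 010[.]1..   read . → write 1, move →, go to A
A | 0101[1]..   read 1 → write 1, move →, go to B
B | 01011[.].   read . → write 1, move →, go to A
A | 010111[.]   read . → write 0, move ←, go to H
H | 01011[1]0
The non-blank tape span at halt is 0101110.

0101110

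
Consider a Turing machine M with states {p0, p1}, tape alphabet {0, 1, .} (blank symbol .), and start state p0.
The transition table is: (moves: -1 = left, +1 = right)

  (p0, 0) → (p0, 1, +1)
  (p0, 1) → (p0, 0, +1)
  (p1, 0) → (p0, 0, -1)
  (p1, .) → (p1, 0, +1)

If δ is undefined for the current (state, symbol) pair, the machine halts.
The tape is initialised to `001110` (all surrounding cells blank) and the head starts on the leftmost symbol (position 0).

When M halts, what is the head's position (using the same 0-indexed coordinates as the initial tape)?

6

p0 | [0]01110.   read 0 → write 1, move +1, go to p0
p0 | 1[0]1110.   read 0 → write 1, move +1, go to p0
p0 | 11[1]110.   read 1 → write 0, move +1, go to p0
p0 | 110[1]10.   read 1 → write 0, move +1, go to p0
p0 | 1100[1]0.   read 1 → write 0, move +1, go to p0
p0 | 11000[0].   read 0 → write 1, move +1, go to p0
p0 | 110001[.]
At halt the head is at cell 6.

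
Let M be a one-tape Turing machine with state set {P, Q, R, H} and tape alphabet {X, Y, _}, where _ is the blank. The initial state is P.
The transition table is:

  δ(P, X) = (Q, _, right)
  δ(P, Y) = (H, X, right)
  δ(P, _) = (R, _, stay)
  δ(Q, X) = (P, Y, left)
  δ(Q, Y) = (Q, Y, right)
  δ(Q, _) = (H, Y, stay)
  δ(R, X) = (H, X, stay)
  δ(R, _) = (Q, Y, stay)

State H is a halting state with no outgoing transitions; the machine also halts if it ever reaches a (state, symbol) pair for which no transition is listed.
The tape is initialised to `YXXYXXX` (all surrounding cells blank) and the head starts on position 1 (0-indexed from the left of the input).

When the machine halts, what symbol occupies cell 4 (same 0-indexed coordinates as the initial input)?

P | Y[X]XYXXX   read X → write _, move right, go to Q
Q | Y_[X]YXXX   read X → write Y, move left, go to P
P | Y[_]YYXXX   read _ → write _, move stay, go to R
R | Y[_]YYXXX   read _ → write Y, move stay, go to Q
Q | Y[Y]YYXXX   read Y → write Y, move right, go to Q
Q | YY[Y]YXXX   read Y → write Y, move right, go to Q
Q | YYY[Y]XXX   read Y → write Y, move right, go to Q
Q | YYYY[X]XX   read X → write Y, move left, go to P
P | YYY[Y]YXX   read Y → write X, move right, go to H
H | YYYX[Y]XX
Cell 4 holds Y when M halts.

Y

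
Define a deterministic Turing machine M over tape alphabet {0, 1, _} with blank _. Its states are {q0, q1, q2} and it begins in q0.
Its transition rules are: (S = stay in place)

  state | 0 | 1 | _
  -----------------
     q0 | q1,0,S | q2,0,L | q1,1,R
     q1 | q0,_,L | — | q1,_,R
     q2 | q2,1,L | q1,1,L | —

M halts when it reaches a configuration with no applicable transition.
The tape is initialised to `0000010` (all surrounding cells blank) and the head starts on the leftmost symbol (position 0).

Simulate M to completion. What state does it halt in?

q1

q0 | _[0]000010   read 0 → write 0, move S, go to q1
q1 | _[0]000010   read 0 → write _, move L, go to q0
q0 | [_]_000010   read _ → write 1, move R, go to q1
q1 | 1[_]000010   read _ → write _, move R, go to q1
q1 | 1_[0]00010   read 0 → write _, move L, go to q0
q0 | 1[_]_00010   read _ → write 1, move R, go to q1
q1 | 11[_]00010   read _ → write _, move R, go to q1
q1 | 11_[0]0010   read 0 → write _, move L, go to q0
q0 | 11[_]_0010   read _ → write 1, move R, go to q1
q1 | 111[_]0010   read _ → write _, move R, go to q1
q1 | 111_[0]010   read 0 → write _, move L, go to q0
q0 | 111[_]_010   read _ → write 1, move R, go to q1
q1 | 1111[_]010   read _ → write _, move R, go to q1
q1 | 1111_[0]10   read 0 → write _, move L, go to q0
q0 | 1111[_]_10   read _ → write 1, move R, go to q1
q1 | 11111[_]10   read _ → write _, move R, go to q1
q1 | 11111_[1]0
No transition is defined for (q1, 1); M halts in state q1.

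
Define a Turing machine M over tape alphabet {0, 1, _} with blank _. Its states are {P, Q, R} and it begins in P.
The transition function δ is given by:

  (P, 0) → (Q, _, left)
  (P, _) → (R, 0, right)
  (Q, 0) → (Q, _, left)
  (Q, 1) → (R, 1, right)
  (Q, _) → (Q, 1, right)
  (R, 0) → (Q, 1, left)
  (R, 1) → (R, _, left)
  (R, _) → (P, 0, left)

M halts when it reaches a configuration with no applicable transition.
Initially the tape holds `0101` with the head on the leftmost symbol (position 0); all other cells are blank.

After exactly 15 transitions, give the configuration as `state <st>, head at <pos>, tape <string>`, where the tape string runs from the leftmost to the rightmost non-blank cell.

state=P head=0 tape=____[0]101   (P,0)→(Q,_,left)
state=Q head=-1 tape=___[_]_101   (Q,_)→(Q,1,right)
state=Q head=0 tape=___1[_]101   (Q,_)→(Q,1,right)
state=Q head=1 tape=___11[1]01   (Q,1)→(R,1,right)
state=R head=2 tape=___111[0]1   (R,0)→(Q,1,left)
state=Q head=1 tape=___11[1]11   (Q,1)→(R,1,right)
state=R head=2 tape=___111[1]1   (R,1)→(R,_,left)
state=R head=1 tape=___11[1]_1   (R,1)→(R,_,left)
state=R head=0 tape=___1[1]__1   (R,1)→(R,_,left)
state=R head=-1 tape=___[1]___1   (R,1)→(R,_,left)
state=R head=-2 tape=__[_]____1   (R,_)→(P,0,left)
state=P head=-3 tape=_[_]0____1   (P,_)→(R,0,right)
state=R head=-2 tape=_0[0]____1   (R,0)→(Q,1,left)
state=Q head=-3 tape=_[0]1____1   (Q,0)→(Q,_,left)
state=Q head=-4 tape=[_]_1____1   (Q,_)→(Q,1,right)
state=Q head=-3 tape=1[_]1____1
After 15 steps: state Q, head at -3, tape 1_1____1.

state Q, head at -3, tape 1_1____1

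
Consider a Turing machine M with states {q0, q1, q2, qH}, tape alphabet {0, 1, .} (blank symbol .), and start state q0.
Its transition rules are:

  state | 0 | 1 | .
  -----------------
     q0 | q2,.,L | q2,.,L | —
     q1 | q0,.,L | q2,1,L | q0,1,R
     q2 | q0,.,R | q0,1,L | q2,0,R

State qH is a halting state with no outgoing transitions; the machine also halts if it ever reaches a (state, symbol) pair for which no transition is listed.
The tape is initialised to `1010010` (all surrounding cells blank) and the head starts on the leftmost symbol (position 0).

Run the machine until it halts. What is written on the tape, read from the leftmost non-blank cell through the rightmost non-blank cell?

q0 | .[1]010010   read 1 → write ., move L, go to q2
q2 | [.].010010   read . → write 0, move R, go to q2
q2 | 0[.]010010   read . → write 0, move R, go to q2
q2 | 00[0]10010   read 0 → write ., move R, go to q0
q0 | 00.[1]0010   read 1 → write ., move L, go to q2
q2 | 00[.].0010   read . → write 0, move R, go to q2
q2 | 000[.]0010   read . → write 0, move R, go to q2
q2 | 0000[0]010   read 0 → write ., move R, go to q0
q0 | 0000.[0]10   read 0 → write ., move L, go to q2
q2 | 0000[.].10   read . → write 0, move R, go to q2
q2 | 00000[.]10   read . → write 0, move R, go to q2
q2 | 000000[1]0   read 1 → write 1, move L, go to q0
q0 | 00000[0]10   read 0 → write ., move L, go to q2
q2 | 0000[0].10   read 0 → write ., move R, go to q0
q0 | 0000.[.]10
The non-blank tape span at halt is 0000..10.

0000..10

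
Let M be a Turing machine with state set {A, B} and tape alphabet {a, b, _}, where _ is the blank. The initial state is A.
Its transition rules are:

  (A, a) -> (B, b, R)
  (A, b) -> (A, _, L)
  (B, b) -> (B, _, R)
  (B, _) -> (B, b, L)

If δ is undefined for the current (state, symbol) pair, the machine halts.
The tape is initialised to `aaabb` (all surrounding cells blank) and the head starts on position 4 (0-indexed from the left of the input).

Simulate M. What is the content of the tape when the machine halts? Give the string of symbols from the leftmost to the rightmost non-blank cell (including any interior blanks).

aabbb

A | aaab[b]   read b → write _, move L, go to A
A | aaa[b]_   read b → write _, move L, go to A
A | aa[a]__   read a → write b, move R, go to B
B | aab[_]_   read _ → write b, move L, go to B
B | aa[b]b_   read b → write _, move R, go to B
B | aa_[b]_   read b → write _, move R, go to B
B | aa__[_]   read _ → write b, move L, go to B
B | aa_[_]b   read _ → write b, move L, go to B
B | aa[_]bb   read _ → write b, move L, go to B
B | a[a]bbb
The non-blank tape span at halt is aabbb.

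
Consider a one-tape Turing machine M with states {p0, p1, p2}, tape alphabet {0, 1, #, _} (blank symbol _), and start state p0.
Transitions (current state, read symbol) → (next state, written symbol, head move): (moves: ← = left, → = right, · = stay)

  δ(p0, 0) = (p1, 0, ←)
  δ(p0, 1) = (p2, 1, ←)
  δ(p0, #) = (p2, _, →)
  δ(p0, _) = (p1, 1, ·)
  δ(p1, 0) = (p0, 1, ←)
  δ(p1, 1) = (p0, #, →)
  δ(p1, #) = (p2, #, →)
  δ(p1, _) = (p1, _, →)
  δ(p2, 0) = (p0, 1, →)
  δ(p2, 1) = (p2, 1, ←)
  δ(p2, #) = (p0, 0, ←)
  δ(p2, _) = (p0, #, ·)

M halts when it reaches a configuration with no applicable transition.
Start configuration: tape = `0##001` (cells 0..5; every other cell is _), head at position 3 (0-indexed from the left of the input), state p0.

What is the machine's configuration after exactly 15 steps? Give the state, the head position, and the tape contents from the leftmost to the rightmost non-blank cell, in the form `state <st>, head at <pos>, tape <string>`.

p0 | 0##[0]01   read 0 → write 0, move ←, go to p1
p1 | 0#[#]001   read # → write #, move →, go to p2
p2 | 0##[0]01   read 0 → write 1, move →, go to p0
p0 | 0##1[0]1   read 0 → write 0, move ←, go to p1
p1 | 0##[1]01   read 1 → write #, move →, go to p0
p0 | 0###[0]1   read 0 → write 0, move ←, go to p1
p1 | 0##[#]01   read # → write #, move →, go to p2
p2 | 0###[0]1   read 0 → write 1, move →, go to p0
p0 | 0###1[1]   read 1 → write 1, move ←, go to p2
p2 | 0###[1]1   read 1 → write 1, move ←, go to p2
p2 | 0##[#]11   read # → write 0, move ←, go to p0
p0 | 0#[#]011   read # → write _, move →, go to p2
p2 | 0#_[0]11   read 0 → write 1, move →, go to p0
p0 | 0#_1[1]1   read 1 → write 1, move ←, go to p2
p2 | 0#_[1]11   read 1 → write 1, move ←, go to p2
p2 | 0#[_]111
After 15 steps: state p2, head at 2, tape 0#_111.

state p2, head at 2, tape 0#_111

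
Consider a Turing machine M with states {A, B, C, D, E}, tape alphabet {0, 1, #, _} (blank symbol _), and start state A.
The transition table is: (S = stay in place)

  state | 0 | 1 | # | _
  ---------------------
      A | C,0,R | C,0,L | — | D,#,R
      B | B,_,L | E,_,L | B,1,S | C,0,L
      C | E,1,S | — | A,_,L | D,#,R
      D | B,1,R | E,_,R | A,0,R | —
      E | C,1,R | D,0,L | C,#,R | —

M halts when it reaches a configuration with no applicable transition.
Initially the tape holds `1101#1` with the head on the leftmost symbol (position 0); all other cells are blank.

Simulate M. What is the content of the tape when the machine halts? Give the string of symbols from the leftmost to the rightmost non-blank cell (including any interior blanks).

00001#

state=A head=0 tape=_[1]101#1   (A,1)→(C,0,L)
state=C head=-1 tape=[_]0101#1   (C,_)→(D,#,R)
state=D head=0 tape=#[0]101#1   (D,0)→(B,1,R)
state=B head=1 tape=#1[1]01#1   (B,1)→(E,_,L)
state=E head=0 tape=#[1]_01#1   (E,1)→(D,0,L)
state=D head=-1 tape=[#]0_01#1   (D,#)→(A,0,R)
state=A head=0 tape=0[0]_01#1   (A,0)→(C,0,R)
state=C head=1 tape=00[_]01#1   (C,_)→(D,#,R)
state=D head=2 tape=00#[0]1#1   (D,0)→(B,1,R)
state=B head=3 tape=00#1[1]#1   (B,1)→(E,_,L)
state=E head=2 tape=00#[1]_#1   (E,1)→(D,0,L)
state=D head=1 tape=00[#]0_#1   (D,#)→(A,0,R)
state=A head=2 tape=000[0]_#1   (A,0)→(C,0,R)
state=C head=3 tape=0000[_]#1   (C,_)→(D,#,R)
state=D head=4 tape=0000#[#]1   (D,#)→(A,0,R)
state=A head=5 tape=0000#0[1]   (A,1)→(C,0,L)
state=C head=4 tape=0000#[0]0   (C,0)→(E,1,S)
state=E head=4 tape=0000#[1]0   (E,1)→(D,0,L)
state=D head=3 tape=0000[#]00   (D,#)→(A,0,R)
state=A head=4 tape=00000[0]0   (A,0)→(C,0,R)
state=C head=5 tape=000000[0]   (C,0)→(E,1,S)
state=E head=5 tape=000000[1]   (E,1)→(D,0,L)
state=D head=4 tape=00000[0]0   (D,0)→(B,1,R)
state=B head=5 tape=000001[0]   (B,0)→(B,_,L)
state=B head=4 tape=00000[1]_   (B,1)→(E,_,L)
state=E head=3 tape=0000[0]__   (E,0)→(C,1,R)
state=C head=4 tape=00001[_]_   (C,_)→(D,#,R)
state=D head=5 tape=00001#[_]
The non-blank tape span at halt is 00001#.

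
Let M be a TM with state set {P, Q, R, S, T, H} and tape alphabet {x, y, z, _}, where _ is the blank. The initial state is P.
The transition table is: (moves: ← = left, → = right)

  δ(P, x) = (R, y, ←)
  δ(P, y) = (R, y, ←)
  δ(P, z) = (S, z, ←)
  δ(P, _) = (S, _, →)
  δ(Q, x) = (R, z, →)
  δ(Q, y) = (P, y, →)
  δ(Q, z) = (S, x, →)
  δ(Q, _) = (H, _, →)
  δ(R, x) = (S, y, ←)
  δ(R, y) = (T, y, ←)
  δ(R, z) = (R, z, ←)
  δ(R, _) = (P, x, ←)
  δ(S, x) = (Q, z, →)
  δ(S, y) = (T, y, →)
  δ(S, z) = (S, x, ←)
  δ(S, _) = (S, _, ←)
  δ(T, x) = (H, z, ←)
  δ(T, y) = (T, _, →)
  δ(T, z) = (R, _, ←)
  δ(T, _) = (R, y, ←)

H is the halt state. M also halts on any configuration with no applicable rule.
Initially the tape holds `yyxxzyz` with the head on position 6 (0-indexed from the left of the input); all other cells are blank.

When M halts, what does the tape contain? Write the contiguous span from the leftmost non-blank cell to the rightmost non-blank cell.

P | _yyxxzy[z]   read z → write z, move ←, go to S
S | _yyxxz[y]z   read y → write y, move →, go to T
T | _yyxxzy[z]   read z → write _, move ←, go to R
R | _yyxxz[y]_   read y → write y, move ←, go to T
T | _yyxx[z]y_   read z → write _, move ←, go to R
R | _yyx[x]_y_   read x → write y, move ←, go to S
S | _yy[x]y_y_   read x → write z, move →, go to Q
Q | _yyz[y]_y_   read y → write y, move →, go to P
P | _yyzy[_]y_   read _ → write _, move →, go to S
S | _yyzy_[y]_   read y → write y, move →, go to T
T | _yyzy_y[_]   read _ → write y, move ←, go to R
R | _yyzy_[y]y   read y → write y, move ←, go to T
T | _yyzy[_]yy   read _ → write y, move ←, go to R
R | _yyz[y]yyy   read y → write y, move ←, go to T
T | _yy[z]yyyy   read z → write _, move ←, go to R
R | _y[y]_yyyy   read y → write y, move ←, go to T
T | _[y]y_yyyy   read y → write _, move →, go to T
T | __[y]_yyyy   read y → write _, move →, go to T
T | ___[_]yyyy   read _ → write y, move ←, go to R
R | __[_]yyyyy   read _ → write x, move ←, go to P
P | _[_]xyyyyy   read _ → write _, move →, go to S
S | __[x]yyyyy   read x → write z, move →, go to Q
Q | __z[y]yyyy   read y → write y, move →, go to P
P | __zy[y]yyy   read y → write y, move ←, go to R
R | __z[y]yyyy   read y → write y, move ←, go to T
T | __[z]yyyyy   read z → write _, move ←, go to R
R | _[_]_yyyyy   read _ → write x, move ←, go to P
P | [_]x_yyyyy   read _ → write _, move →, go to S
S | _[x]_yyyyy   read x → write z, move →, go to Q
Q | _z[_]yyyyy   read _ → write _, move →, go to H
H | _z_[y]yyyy
The non-blank tape span at halt is z_yyyyy.

z_yyyyy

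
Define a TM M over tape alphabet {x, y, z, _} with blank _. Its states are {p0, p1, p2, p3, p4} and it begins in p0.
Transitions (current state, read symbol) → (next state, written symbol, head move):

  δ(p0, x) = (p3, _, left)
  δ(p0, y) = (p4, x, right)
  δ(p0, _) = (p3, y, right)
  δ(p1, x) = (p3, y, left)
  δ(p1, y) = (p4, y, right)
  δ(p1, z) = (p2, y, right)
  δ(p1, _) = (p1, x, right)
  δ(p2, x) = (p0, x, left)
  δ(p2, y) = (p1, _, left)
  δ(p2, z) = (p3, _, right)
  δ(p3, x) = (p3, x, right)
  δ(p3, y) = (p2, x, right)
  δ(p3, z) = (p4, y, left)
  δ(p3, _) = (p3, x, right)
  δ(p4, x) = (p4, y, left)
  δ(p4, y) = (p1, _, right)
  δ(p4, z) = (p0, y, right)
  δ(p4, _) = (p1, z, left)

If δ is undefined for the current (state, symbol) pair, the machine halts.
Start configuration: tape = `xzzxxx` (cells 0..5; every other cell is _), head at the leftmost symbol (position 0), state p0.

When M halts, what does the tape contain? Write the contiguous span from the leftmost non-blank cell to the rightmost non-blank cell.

xx__zyyxx

p0 | ___[x]zzxxx   read x → write _, move left, go to p3
p3 | __[_]_zzxxx   read _ → write x, move right, go to p3
p3 | __x[_]zzxxx   read _ → write x, move right, go to p3
p3 | __xx[z]zxxx   read z → write y, move left, go to p4
p4 | __x[x]yzxxx   read x → write y, move left, go to p4
p4 | __[x]yyzxxx   read x → write y, move left, go to p4
p4 | _[_]yyyzxxx   read _ → write z, move left, go to p1
p1 | [_]zyyyzxxx   read _ → write x, move right, go to p1
p1 | x[z]yyyzxxx   read z → write y, move right, go to p2
p2 | xy[y]yyzxxx   read y → write _, move left, go to p1
p1 | x[y]_yyzxxx   read y → write y, move right, go to p4
p4 | xy[_]yyzxxx   read _ → write z, move left, go to p1
p1 | x[y]zyyzxxx   read y → write y, move right, go to p4
p4 | xy[z]yyzxxx   read z → write y, move right, go to p0
p0 | xyy[y]yzxxx   read y → write x, move right, go to p4
p4 | xyyx[y]zxxx   read y → write _, move right, go to p1
p1 | xyyx_[z]xxx   read z → write y, move right, go to p2
p2 | xyyx_y[x]xx   read x → write x, move left, go to p0
p0 | xyyx_[y]xxx   read y → write x, move right, go to p4
p4 | xyyx_x[x]xx   read x → write y, move left, go to p4
p4 | xyyx_[x]yxx   read x → write y, move left, go to p4
p4 | xyyx[_]yyxx   read _ → write z, move left, go to p1
p1 | xyy[x]zyyxx   read x → write y, move left, go to p3
p3 | xy[y]yzyyxx   read y → write x, move right, go to p2
p2 | xyx[y]zyyxx   read y → write _, move left, go to p1
p1 | xy[x]_zyyxx   read x → write y, move left, go to p3
p3 | x[y]y_zyyxx   read y → write x, move right, go to p2
p2 | xx[y]_zyyxx   read y → write _, move left, go to p1
p1 | x[x]__zyyxx   read x → write y, move left, go to p3
p3 | [x]y__zyyxx   read x → write x, move right, go to p3
p3 | x[y]__zyyxx   read y → write x, move right, go to p2
p2 | xx[_]_zyyxx
The non-blank tape span at halt is xx__zyyxx.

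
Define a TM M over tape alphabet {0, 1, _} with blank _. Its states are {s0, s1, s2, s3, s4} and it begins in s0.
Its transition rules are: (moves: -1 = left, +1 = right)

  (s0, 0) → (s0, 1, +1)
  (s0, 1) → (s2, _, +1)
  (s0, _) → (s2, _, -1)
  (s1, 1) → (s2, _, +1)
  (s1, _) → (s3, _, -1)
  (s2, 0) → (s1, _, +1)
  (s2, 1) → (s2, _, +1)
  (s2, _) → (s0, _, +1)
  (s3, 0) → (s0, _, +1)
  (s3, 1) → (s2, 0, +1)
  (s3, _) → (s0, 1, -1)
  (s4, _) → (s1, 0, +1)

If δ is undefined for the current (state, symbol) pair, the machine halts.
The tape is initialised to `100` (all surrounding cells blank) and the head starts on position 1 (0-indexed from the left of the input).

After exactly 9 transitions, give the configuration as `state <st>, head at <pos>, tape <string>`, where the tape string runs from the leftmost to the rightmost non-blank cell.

state s0, head at 4, tape 11

s0 | 1[0]0__   read 0 → write 1, move +1, go to s0
s0 | 11[0]__   read 0 → write 1, move +1, go to s0
s0 | 111[_]_   read _ → write _, move -1, go to s2
s2 | 11[1]__   read 1 → write _, move +1, go to s2
s2 | 11_[_]_   read _ → write _, move +1, go to s0
s0 | 11__[_]   read _ → write _, move -1, go to s2
s2 | 11_[_]_   read _ → write _, move +1, go to s0
s0 | 11__[_]   read _ → write _, move -1, go to s2
s2 | 11_[_]_   read _ → write _, move +1, go to s0
s0 | 11__[_]
After 9 steps: state s0, head at 4, tape 11.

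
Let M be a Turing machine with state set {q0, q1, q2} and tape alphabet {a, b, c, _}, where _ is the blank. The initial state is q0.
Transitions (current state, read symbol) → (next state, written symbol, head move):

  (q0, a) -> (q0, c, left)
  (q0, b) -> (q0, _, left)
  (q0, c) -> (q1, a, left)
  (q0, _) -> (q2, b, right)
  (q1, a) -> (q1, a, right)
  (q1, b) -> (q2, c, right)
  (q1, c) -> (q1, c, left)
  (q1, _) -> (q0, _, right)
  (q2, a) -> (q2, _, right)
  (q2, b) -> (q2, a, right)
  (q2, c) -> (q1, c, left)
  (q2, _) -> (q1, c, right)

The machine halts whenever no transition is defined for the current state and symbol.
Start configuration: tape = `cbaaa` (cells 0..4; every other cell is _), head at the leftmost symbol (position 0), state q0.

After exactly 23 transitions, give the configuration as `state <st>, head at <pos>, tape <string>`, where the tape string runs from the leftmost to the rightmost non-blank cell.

q0 | ___[c]baaa   read c → write a, move left, go to q1
q1 | __[_]abaaa   read _ → write _, move right, go to q0
q0 | ___[a]baaa   read a → write c, move left, go to q0
q0 | __[_]cbaaa   read _ → write b, move right, go to q2
q2 | __b[c]baaa   read c → write c, move left, go to q1
q1 | __[b]cbaaa   read b → write c, move right, go to q2
q2 | __c[c]baaa   read c → write c, move left, go to q1
q1 | __[c]cbaaa   read c → write c, move left, go to q1
q1 | _[_]ccbaaa   read _ → write _, move right, go to q0
q0 | __[c]cbaaa   read c → write a, move left, go to q1
q1 | _[_]acbaaa   read _ → write _, move right, go to q0
q0 | __[a]cbaaa   read a → write c, move left, go to q0
q0 | _[_]ccbaaa   read _ → write b, move right, go to q2
q2 | _b[c]cbaaa   read c → write c, move left, go to q1
q1 | _[b]ccbaaa   read b → write c, move right, go to q2
q2 | _c[c]cbaaa   read c → write c, move left, go to q1
q1 | _[c]ccbaaa   read c → write c, move left, go to q1
q1 | [_]cccbaaa   read _ → write _, move right, go to q0
q0 | _[c]ccbaaa   read c → write a, move left, go to q1
q1 | [_]accbaaa   read _ → write _, move right, go to q0
q0 | _[a]ccbaaa   read a → write c, move left, go to q0
q0 | [_]cccbaaa   read _ → write b, move right, go to q2
q2 | b[c]ccbaaa   read c → write c, move left, go to q1
q1 | [b]cccbaaa
After 23 steps: state q1, head at -3, tape bcccbaaa.

state q1, head at -3, tape bcccbaaa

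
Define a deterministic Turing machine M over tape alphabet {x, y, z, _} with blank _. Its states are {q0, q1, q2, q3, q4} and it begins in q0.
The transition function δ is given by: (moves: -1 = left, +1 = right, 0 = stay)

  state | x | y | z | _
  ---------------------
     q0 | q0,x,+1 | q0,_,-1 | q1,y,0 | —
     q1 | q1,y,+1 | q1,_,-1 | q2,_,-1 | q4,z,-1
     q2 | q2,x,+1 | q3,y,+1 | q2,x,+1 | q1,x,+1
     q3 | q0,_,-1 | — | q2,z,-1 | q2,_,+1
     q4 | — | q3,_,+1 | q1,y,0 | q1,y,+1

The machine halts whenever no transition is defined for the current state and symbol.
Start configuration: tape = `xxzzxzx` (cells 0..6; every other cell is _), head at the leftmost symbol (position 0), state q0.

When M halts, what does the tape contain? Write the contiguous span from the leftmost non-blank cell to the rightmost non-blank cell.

q0 | [x]xzzxzx__   read x → write x, move +1, go to q0
q0 | x[x]zzxzx__   read x → write x, move +1, go to q0
q0 | xx[z]zxzx__   read z → write y, move 0, go to q1
q1 | xx[y]zxzx__   read y → write _, move -1, go to q1
q1 | x[x]_zxzx__   read x → write y, move +1, go to q1
q1 | xy[_]zxzx__   read _ → write z, move -1, go to q4
q4 | x[y]zzxzx__   read y → write _, move +1, go to q3
q3 | x_[z]zxzx__   read z → write z, move -1, go to q2
q2 | x[_]zzxzx__   read _ → write x, move +1, go to q1
q1 | xx[z]zxzx__   read z → write _, move -1, go to q2
q2 | x[x]_zxzx__   read x → write x, move +1, go to q2
q2 | xx[_]zxzx__   read _ → write x, move +1, go to q1
q1 | xxx[z]xzx__   read z → write _, move -1, go to q2
q2 | xx[x]_xzx__   read x → write x, move +1, go to q2
q2 | xxx[_]xzx__   read _ → write x, move +1, go to q1
q1 | xxxx[x]zx__   read x → write y, move +1, go to q1
q1 | xxxxy[z]x__   read z → write _, move -1, go to q2
q2 | xxxx[y]_x__   read y → write y, move +1, go to q3
q3 | xxxxy[_]x__   read _ → write _, move +1, go to q2
q2 | xxxxy_[x]__   read x → write x, move +1, go to q2
q2 | xxxxy_x[_]_   read _ → write x, move +1, go to q1
q1 | xxxxy_xx[_]   read _ → write z, move -1, go to q4
q4 | xxxxy_x[x]z
The non-blank tape span at halt is xxxxy_xxz.

xxxxy_xxz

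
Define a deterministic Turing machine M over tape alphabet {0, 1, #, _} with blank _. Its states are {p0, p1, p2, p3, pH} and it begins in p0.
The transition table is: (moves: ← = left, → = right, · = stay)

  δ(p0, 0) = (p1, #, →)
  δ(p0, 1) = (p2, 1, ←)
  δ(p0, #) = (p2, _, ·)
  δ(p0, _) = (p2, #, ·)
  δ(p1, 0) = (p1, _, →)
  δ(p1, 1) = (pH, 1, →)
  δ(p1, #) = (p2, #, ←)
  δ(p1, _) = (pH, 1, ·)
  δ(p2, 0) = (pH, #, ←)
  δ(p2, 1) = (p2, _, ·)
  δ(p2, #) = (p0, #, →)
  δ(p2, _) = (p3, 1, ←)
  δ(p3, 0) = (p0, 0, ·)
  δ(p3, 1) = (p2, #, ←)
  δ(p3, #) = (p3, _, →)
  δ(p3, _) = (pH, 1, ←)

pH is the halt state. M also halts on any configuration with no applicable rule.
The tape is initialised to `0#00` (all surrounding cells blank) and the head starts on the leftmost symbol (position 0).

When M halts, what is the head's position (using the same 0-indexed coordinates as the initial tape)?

-2

p0 | __[0]#00   read 0 → write #, move →, go to p1
p1 | __#[#]00   read # → write #, move ←, go to p2
p2 | __[#]#00   read # → write #, move →, go to p0
p0 | __#[#]00   read # → write _, move ·, go to p2
p2 | __#[_]00   read _ → write 1, move ←, go to p3
p3 | __[#]100   read # → write _, move →, go to p3
p3 | ___[1]00   read 1 → write #, move ←, go to p2
p2 | __[_]#00   read _ → write 1, move ←, go to p3
p3 | _[_]1#00   read _ → write 1, move ←, go to pH
pH | [_]11#00
At halt the head is at cell -2.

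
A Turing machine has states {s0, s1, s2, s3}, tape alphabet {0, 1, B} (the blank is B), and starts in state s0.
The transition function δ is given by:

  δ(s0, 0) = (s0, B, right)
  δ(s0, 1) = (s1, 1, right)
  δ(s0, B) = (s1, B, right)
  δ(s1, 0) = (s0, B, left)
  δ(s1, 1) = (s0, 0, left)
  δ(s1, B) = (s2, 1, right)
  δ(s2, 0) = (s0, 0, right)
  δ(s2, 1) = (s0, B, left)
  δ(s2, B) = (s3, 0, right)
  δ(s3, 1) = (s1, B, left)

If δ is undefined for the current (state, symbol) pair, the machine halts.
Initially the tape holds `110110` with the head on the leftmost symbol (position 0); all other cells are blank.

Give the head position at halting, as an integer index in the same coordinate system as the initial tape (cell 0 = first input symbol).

state=s0 head=0 tape=[1]10110BBBB   (s0,1)→(s1,1,right)
state=s1 head=1 tape=1[1]0110BBBB   (s1,1)→(s0,0,left)
state=s0 head=0 tape=[1]00110BBBB   (s0,1)→(s1,1,right)
state=s1 head=1 tape=1[0]0110BBBB   (s1,0)→(s0,B,left)
state=s0 head=0 tape=[1]B0110BBBB   (s0,1)→(s1,1,right)
state=s1 head=1 tape=1[B]0110BBBB   (s1,B)→(s2,1,right)
state=s2 head=2 tape=11[0]110BBBB   (s2,0)→(s0,0,right)
state=s0 head=3 tape=110[1]10BBBB   (s0,1)→(s1,1,right)
state=s1 head=4 tape=1101[1]0BBBB   (s1,1)→(s0,0,left)
state=s0 head=3 tape=110[1]00BBBB   (s0,1)→(s1,1,right)
state=s1 head=4 tape=1101[0]0BBBB   (s1,0)→(s0,B,left)
state=s0 head=3 tape=110[1]B0BBBB   (s0,1)→(s1,1,right)
state=s1 head=4 tape=1101[B]0BBBB   (s1,B)→(s2,1,right)
state=s2 head=5 tape=11011[0]BBBB   (s2,0)→(s0,0,right)
state=s0 head=6 tape=110110[B]BBB   (s0,B)→(s1,B,right)
state=s1 head=7 tape=110110B[B]BB   (s1,B)→(s2,1,right)
state=s2 head=8 tape=110110B1[B]B   (s2,B)→(s3,0,right)
state=s3 head=9 tape=110110B10[B]
At halt the head is at cell 9.

9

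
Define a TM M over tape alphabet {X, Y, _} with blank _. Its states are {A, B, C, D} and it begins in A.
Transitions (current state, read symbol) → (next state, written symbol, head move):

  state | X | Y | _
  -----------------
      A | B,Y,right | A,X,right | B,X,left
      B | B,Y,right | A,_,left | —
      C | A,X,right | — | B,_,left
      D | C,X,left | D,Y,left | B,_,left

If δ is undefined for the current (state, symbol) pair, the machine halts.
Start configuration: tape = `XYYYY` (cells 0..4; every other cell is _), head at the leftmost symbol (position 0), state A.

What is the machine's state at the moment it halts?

state=A head=0 tape=[X]YYYY_   (A,X)→(B,Y,right)
state=B head=1 tape=Y[Y]YYY_   (B,Y)→(A,_,left)
state=A head=0 tape=[Y]_YYY_   (A,Y)→(A,X,right)
state=A head=1 tape=X[_]YYY_   (A,_)→(B,X,left)
state=B head=0 tape=[X]XYYY_   (B,X)→(B,Y,right)
state=B head=1 tape=Y[X]YYY_   (B,X)→(B,Y,right)
state=B head=2 tape=YY[Y]YY_   (B,Y)→(A,_,left)
state=A head=1 tape=Y[Y]_YY_   (A,Y)→(A,X,right)
state=A head=2 tape=YX[_]YY_   (A,_)→(B,X,left)
state=B head=1 tape=Y[X]XYY_   (B,X)→(B,Y,right)
state=B head=2 tape=YY[X]YY_   (B,X)→(B,Y,right)
state=B head=3 tape=YYY[Y]Y_   (B,Y)→(A,_,left)
state=A head=2 tape=YY[Y]_Y_   (A,Y)→(A,X,right)
state=A head=3 tape=YYX[_]Y_   (A,_)→(B,X,left)
state=B head=2 tape=YY[X]XY_   (B,X)→(B,Y,right)
state=B head=3 tape=YYY[X]Y_   (B,X)→(B,Y,right)
state=B head=4 tape=YYYY[Y]_   (B,Y)→(A,_,left)
state=A head=3 tape=YYY[Y]__   (A,Y)→(A,X,right)
state=A head=4 tape=YYYX[_]_   (A,_)→(B,X,left)
state=B head=3 tape=YYY[X]X_   (B,X)→(B,Y,right)
state=B head=4 tape=YYYY[X]_   (B,X)→(B,Y,right)
state=B head=5 tape=YYYYY[_]
No transition is defined for (B, _); M halts in state B.

B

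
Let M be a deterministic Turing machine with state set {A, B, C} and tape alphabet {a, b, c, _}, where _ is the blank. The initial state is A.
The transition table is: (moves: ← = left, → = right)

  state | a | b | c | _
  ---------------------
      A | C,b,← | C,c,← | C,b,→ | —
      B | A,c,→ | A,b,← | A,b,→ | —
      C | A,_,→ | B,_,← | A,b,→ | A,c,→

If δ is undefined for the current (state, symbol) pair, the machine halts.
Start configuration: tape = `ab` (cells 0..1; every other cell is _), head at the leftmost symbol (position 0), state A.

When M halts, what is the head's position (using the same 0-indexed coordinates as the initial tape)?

A | ___[a]b   read a → write b, move ←, go to C
C | __[_]bb   read _ → write c, move →, go to A
A | __c[b]b   read b → write c, move ←, go to C
C | __[c]cb   read c → write b, move →, go to A
A | __b[c]b   read c → write b, move →, go to C
C | __bb[b]   read b → write _, move ←, go to B
B | __b[b]_   read b → write b, move ←, go to A
A | __[b]b_   read b → write c, move ←, go to C
C | _[_]cb_   read _ → write c, move →, go to A
A | _c[c]b_   read c → write b, move →, go to C
C | _cb[b]_   read b → write _, move ←, go to B
B | _c[b]__   read b → write b, move ←, go to A
A | _[c]b__   read c → write b, move →, go to C
C | _b[b]__   read b → write _, move ←, go to B
B | _[b]___   read b → write b, move ←, go to A
A | [_]b___
At halt the head is at cell -3.

-3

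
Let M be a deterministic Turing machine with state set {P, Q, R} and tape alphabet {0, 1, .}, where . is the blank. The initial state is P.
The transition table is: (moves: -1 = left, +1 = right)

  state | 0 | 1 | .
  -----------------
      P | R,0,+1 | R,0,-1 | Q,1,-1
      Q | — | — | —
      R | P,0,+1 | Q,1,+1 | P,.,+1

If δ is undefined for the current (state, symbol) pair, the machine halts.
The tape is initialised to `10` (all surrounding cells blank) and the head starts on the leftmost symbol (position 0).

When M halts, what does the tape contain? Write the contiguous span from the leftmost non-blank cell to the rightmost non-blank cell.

001

state=P head=0 tape=.[1]0.   (P,1)→(R,0,-1)
state=R head=-1 tape=[.]00.   (R,.)→(P,.,+1)
state=P head=0 tape=.[0]0.   (P,0)→(R,0,+1)
state=R head=1 tape=.0[0].   (R,0)→(P,0,+1)
state=P head=2 tape=.00[.]   (P,.)→(Q,1,-1)
state=Q head=1 tape=.0[0]1
The non-blank tape span at halt is 001.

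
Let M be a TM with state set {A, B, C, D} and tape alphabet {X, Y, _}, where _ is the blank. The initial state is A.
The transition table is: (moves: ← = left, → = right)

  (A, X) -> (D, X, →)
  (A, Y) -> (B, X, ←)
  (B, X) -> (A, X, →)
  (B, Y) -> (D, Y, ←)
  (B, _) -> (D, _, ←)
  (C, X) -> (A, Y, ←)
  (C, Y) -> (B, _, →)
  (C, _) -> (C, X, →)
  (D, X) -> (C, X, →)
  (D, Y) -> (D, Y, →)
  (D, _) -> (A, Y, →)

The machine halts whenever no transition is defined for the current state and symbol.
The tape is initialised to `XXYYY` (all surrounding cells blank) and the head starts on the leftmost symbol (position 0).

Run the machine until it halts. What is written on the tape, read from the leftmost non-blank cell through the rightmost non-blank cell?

XX_XXY

state=A head=0 tape=[X]XYYY__   (A,X)→(D,X,→)
state=D head=1 tape=X[X]YYY__   (D,X)→(C,X,→)
state=C head=2 tape=XX[Y]YY__   (C,Y)→(B,_,→)
state=B head=3 tape=XX_[Y]Y__   (B,Y)→(D,Y,←)
state=D head=2 tape=XX[_]YY__   (D,_)→(A,Y,→)
state=A head=3 tape=XXY[Y]Y__   (A,Y)→(B,X,←)
state=B head=2 tape=XX[Y]XY__   (B,Y)→(D,Y,←)
state=D head=1 tape=X[X]YXY__   (D,X)→(C,X,→)
state=C head=2 tape=XX[Y]XY__   (C,Y)→(B,_,→)
state=B head=3 tape=XX_[X]Y__   (B,X)→(A,X,→)
state=A head=4 tape=XX_X[Y]__   (A,Y)→(B,X,←)
state=B head=3 tape=XX_[X]X__   (B,X)→(A,X,→)
state=A head=4 tape=XX_X[X]__   (A,X)→(D,X,→)
state=D head=5 tape=XX_XX[_]_   (D,_)→(A,Y,→)
state=A head=6 tape=XX_XXY[_]
The non-blank tape span at halt is XX_XXY.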